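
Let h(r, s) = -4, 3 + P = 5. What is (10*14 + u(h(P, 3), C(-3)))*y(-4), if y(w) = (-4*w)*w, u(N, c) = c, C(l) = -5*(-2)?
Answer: -9600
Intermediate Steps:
P = 2 (P = -3 + 5 = 2)
C(l) = 10
y(w) = -4*w²
(10*14 + u(h(P, 3), C(-3)))*y(-4) = (10*14 + 10)*(-4*(-4)²) = (140 + 10)*(-4*16) = 150*(-64) = -9600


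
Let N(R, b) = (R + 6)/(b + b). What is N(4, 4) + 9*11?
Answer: 401/4 ≈ 100.25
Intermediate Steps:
N(R, b) = (6 + R)/(2*b) (N(R, b) = (6 + R)/((2*b)) = (6 + R)*(1/(2*b)) = (6 + R)/(2*b))
N(4, 4) + 9*11 = (½)*(6 + 4)/4 + 9*11 = (½)*(¼)*10 + 99 = 5/4 + 99 = 401/4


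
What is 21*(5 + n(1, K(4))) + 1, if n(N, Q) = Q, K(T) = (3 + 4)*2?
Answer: 400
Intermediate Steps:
K(T) = 14 (K(T) = 7*2 = 14)
21*(5 + n(1, K(4))) + 1 = 21*(5 + 14) + 1 = 21*19 + 1 = 399 + 1 = 400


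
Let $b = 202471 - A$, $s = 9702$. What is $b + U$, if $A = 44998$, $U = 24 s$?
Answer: $390321$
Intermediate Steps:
$U = 232848$ ($U = 24 \cdot 9702 = 232848$)
$b = 157473$ ($b = 202471 - 44998 = 157473$)
$b + U = 157473 + 232848 = 390321$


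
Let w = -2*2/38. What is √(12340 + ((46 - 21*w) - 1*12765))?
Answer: I*√136021/19 ≈ 19.411*I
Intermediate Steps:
w = -2/19 (w = -4*1/38 = -2/19 ≈ -0.10526)
√(12340 + ((46 - 21*w) - 1*12765)) = √(12340 + ((46 - 21*(-2/19)) - 1*12765)) = √(12340 + ((46 + 42/19) - 12765)) = √(12340 + (916/19 - 12765)) = √(12340 - 241619/19) = √(-7159/19) = I*√136021/19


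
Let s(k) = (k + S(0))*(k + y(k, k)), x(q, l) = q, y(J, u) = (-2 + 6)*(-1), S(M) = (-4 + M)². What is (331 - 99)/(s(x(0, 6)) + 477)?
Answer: 232/413 ≈ 0.56174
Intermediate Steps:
y(J, u) = -4 (y(J, u) = 4*(-1) = -4)
s(k) = (-4 + k)*(16 + k) (s(k) = (k + (-4 + 0)²)*(k - 4) = (k + (-4)²)*(-4 + k) = (k + 16)*(-4 + k) = (16 + k)*(-4 + k) = (-4 + k)*(16 + k))
(331 - 99)/(s(x(0, 6)) + 477) = (331 - 99)/((-64 + 0² + 12*0) + 477) = 232/((-64 + 0 + 0) + 477) = 232/(-64 + 477) = 232/413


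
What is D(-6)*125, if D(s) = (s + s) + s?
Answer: -2250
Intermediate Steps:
D(s) = 3*s (D(s) = 2*s + s = 3*s)
D(-6)*125 = (3*(-6))*125 = -18*125 = -2250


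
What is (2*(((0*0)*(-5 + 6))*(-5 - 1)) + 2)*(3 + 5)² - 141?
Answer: -13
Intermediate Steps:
(2*(((0*0)*(-5 + 6))*(-5 - 1)) + 2)*(3 + 5)² - 141 = (2*((0*1)*(-6)) + 2)*8² - 141 = (2*(0*(-6)) + 2)*64 - 141 = (2*0 + 2)*64 - 141 = (0 + 2)*64 - 141 = 2*64 - 141 = 128 - 141 = -13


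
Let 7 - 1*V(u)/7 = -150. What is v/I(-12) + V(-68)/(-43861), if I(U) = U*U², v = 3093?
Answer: -45853715/25263936 ≈ -1.8150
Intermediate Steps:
V(u) = 1099 (V(u) = 49 - 7*(-150) = 49 + 1050 = 1099)
I(U) = U³
v/I(-12) + V(-68)/(-43861) = 3093/((-12)³) + 1099/(-43861) = 3093/(-1728) + 1099*(-1/43861) = 3093*(-1/1728) - 1099/43861 = -1031/576 - 1099/43861 = -45853715/25263936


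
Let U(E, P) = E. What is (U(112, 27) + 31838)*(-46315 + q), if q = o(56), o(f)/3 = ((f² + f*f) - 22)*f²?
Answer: 1877180235750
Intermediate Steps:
o(f) = 3*f²*(-22 + 2*f²) (o(f) = 3*(((f² + f*f) - 22)*f²) = 3*(((f² + f²) - 22)*f²) = 3*((2*f² - 22)*f²) = 3*((-22 + 2*f²)*f²) = 3*(f²*(-22 + 2*f²)) = 3*f²*(-22 + 2*f²))
q = 58800000 (q = 6*56²*(-11 + 56²) = 6*3136*(-11 + 3136) = 6*3136*3125 = 58800000)
(U(112, 27) + 31838)*(-46315 + q) = (112 + 31838)*(-46315 + 58800000) = 31950*58753685 = 1877180235750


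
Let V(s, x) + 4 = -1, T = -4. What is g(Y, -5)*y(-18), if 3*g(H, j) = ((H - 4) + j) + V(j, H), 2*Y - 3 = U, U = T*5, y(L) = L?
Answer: 135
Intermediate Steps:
V(s, x) = -5 (V(s, x) = -4 - 1 = -5)
U = -20 (U = -4*5 = -20)
Y = -17/2 (Y = 3/2 + (1/2)*(-20) = 3/2 - 10 = -17/2 ≈ -8.5000)
g(H, j) = -3 + H/3 + j/3 (g(H, j) = (((H - 4) + j) - 5)/3 = (((-4 + H) + j) - 5)/3 = ((-4 + H + j) - 5)/3 = (-9 + H + j)/3 = -3 + H/3 + j/3)
g(Y, -5)*y(-18) = (-3 + (1/3)*(-17/2) + (1/3)*(-5))*(-18) = (-3 - 17/6 - 5/3)*(-18) = -15/2*(-18) = 135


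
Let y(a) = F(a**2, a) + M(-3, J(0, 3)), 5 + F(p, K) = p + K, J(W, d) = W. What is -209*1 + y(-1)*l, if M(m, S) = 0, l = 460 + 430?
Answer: -4659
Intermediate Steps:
l = 890
F(p, K) = -5 + K + p (F(p, K) = -5 + (p + K) = -5 + (K + p) = -5 + K + p)
y(a) = -5 + a + a**2 (y(a) = (-5 + a + a**2) + 0 = -5 + a + a**2)
-209*1 + y(-1)*l = -209*1 + (-5 - 1 + (-1)**2)*890 = -209 + (-5 - 1 + 1)*890 = -209 - 5*890 = -209 - 4450 = -4659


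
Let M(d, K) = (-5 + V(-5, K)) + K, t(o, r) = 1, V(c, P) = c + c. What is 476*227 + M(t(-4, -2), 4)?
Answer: 108041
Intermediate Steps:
V(c, P) = 2*c
M(d, K) = -15 + K (M(d, K) = (-5 + 2*(-5)) + K = (-5 - 10) + K = -15 + K)
476*227 + M(t(-4, -2), 4) = 476*227 + (-15 + 4) = 108052 - 11 = 108041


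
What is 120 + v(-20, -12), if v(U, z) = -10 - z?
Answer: 122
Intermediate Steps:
120 + v(-20, -12) = 120 + (-10 - 1*(-12)) = 120 + (-10 + 12) = 120 + 2 = 122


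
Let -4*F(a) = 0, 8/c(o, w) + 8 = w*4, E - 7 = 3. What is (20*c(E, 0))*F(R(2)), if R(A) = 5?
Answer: 0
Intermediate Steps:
E = 10 (E = 7 + 3 = 10)
c(o, w) = 8/(-8 + 4*w) (c(o, w) = 8/(-8 + w*4) = 8/(-8 + 4*w))
F(a) = 0 (F(a) = -1/4*0 = 0)
(20*c(E, 0))*F(R(2)) = (20*(2/(-2 + 0)))*0 = (20*(2/(-2)))*0 = (20*(2*(-1/2)))*0 = (20*(-1))*0 = -20*0 = 0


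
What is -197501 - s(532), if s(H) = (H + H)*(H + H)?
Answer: -1329597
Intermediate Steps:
s(H) = 4*H² (s(H) = (2*H)*(2*H) = 4*H²)
-197501 - s(532) = -197501 - 4*532² = -197501 - 4*283024 = -197501 - 1*1132096 = -197501 - 1132096 = -1329597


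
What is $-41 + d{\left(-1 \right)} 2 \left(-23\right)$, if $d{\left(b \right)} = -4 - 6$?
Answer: $419$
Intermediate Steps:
$d{\left(b \right)} = -10$ ($d{\left(b \right)} = -4 - 6 = -10$)
$-41 + d{\left(-1 \right)} 2 \left(-23\right) = -41 - 10 \cdot 2 \left(-23\right) = -41 - -460 = -41 + 460 = 419$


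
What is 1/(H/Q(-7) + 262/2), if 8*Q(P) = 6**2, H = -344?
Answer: 9/491 ≈ 0.018330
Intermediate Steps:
Q(P) = 9/2 (Q(P) = (1/8)*6**2 = (1/8)*36 = 9/2)
1/(H/Q(-7) + 262/2) = 1/(-344/9/2 + 262/2) = 1/(-344*2/9 + 262*(1/2)) = 1/(-688/9 + 131) = 1/(491/9) = 9/491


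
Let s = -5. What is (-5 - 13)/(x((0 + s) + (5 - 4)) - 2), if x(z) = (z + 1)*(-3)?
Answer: -18/7 ≈ -2.5714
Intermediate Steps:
x(z) = -3 - 3*z (x(z) = (1 + z)*(-3) = -3 - 3*z)
(-5 - 13)/(x((0 + s) + (5 - 4)) - 2) = (-5 - 13)/((-3 - 3*((0 - 5) + (5 - 4))) - 2) = -18/((-3 - 3*(-5 + 1)) - 2) = -18/((-3 - 3*(-4)) - 2) = -18/((-3 + 12) - 2) = -18/(9 - 2) = -18/7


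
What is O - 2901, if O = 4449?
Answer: 1548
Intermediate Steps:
O - 2901 = 4449 - 2901 = 1548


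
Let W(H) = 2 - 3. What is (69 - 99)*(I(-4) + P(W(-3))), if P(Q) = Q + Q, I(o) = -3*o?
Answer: -300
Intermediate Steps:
W(H) = -1
P(Q) = 2*Q
(69 - 99)*(I(-4) + P(W(-3))) = (69 - 99)*(-3*(-4) + 2*(-1)) = -30*(12 - 2) = -30*10 = -300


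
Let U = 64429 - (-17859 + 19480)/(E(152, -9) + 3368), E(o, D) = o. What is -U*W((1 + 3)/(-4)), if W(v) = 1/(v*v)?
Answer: -226788459/3520 ≈ -64429.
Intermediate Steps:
U = 226788459/3520 (U = 64429 - (-17859 + 19480)/(152 + 3368) = 64429 - 1621/3520 = 226788459/3520 ≈ 64429.)
W(v) = v⁻² (W(v) = 1/(v²) = v⁻²)
-U*W((1 + 3)/(-4)) = -226788459/(3520*((1 + 3)/(-4))²) = -226788459/(3520*(4*(-¼))²) = -226788459/(3520*(-1)²) = -226788459/3520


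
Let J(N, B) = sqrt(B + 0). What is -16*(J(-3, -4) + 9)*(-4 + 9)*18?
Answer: -12960 - 2880*I ≈ -12960.0 - 2880.0*I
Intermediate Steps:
J(N, B) = sqrt(B)
-16*(J(-3, -4) + 9)*(-4 + 9)*18 = -16*(sqrt(-4) + 9)*(-4 + 9)*18 = -16*(2*I + 9)*5*18 = -16*(9 + 2*I)*5*18 = -16*(45 + 10*I)*18 = (-720 - 160*I)*18 = -12960 - 2880*I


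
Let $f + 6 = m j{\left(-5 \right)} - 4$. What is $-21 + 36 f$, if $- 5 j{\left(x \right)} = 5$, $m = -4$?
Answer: $-237$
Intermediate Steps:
$j{\left(x \right)} = -1$ ($j{\left(x \right)} = \left(- \frac{1}{5}\right) 5 = -1$)
$f = -6$ ($f = -6 - 0 = -6 + \left(4 - 4\right) = -6 + 0 = -6$)
$-21 + 36 f = -21 + 36 \left(-6\right) = -21 - 216 = -237$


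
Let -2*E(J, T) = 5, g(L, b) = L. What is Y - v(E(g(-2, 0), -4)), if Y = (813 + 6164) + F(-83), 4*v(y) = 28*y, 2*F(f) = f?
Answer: 6953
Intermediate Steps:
F(f) = f/2
E(J, T) = -5/2 (E(J, T) = -½*5 = -5/2)
v(y) = 7*y (v(y) = (28*y)/4 = 7*y)
Y = 13871/2 (Y = (813 + 6164) + (½)*(-83) = 6977 - 83/2 = 13871/2 ≈ 6935.5)
Y - v(E(g(-2, 0), -4)) = 13871/2 - 7*(-5)/2 = 13871/2 - 1*(-35/2) = 13871/2 + 35/2 = 6953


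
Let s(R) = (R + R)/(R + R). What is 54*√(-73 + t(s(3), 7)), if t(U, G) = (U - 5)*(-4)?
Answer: 54*I*√57 ≈ 407.69*I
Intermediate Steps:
s(R) = 1 (s(R) = (2*R)/((2*R)) = (2*R)*(1/(2*R)) = 1)
t(U, G) = 20 - 4*U (t(U, G) = (-5 + U)*(-4) = 20 - 4*U)
54*√(-73 + t(s(3), 7)) = 54*√(-73 + (20 - 4*1)) = 54*√(-73 + (20 - 4)) = 54*√(-73 + 16) = 54*√(-57) = 54*(I*√57) = 54*I*√57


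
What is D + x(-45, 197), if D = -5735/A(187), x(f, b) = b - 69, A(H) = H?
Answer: 18201/187 ≈ 97.332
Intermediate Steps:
x(f, b) = -69 + b
D = -5735/187 ≈ -30.668
D + x(-45, 197) = -5735/187 + (-69 + 197) = -5735/187 + 128 = 18201/187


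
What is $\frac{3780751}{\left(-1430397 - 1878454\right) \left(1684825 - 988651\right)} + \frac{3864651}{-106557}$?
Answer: $- \frac{228265724313202679}{6293792035793262} \approx -36.268$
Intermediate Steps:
$\frac{3780751}{\left(-1430397 - 1878454\right) \left(1684825 - 988651\right)} + \frac{3864651}{-106557} = \frac{3780751}{\left(-3308851\right) 696174} + 3864651 \left(- \frac{1}{106557}\right) = \frac{3780751}{-2303536036074} - \frac{1288217}{35519} = 3780751 \left(- \frac{1}{2303536036074}\right) - \frac{1288217}{35519} = - \frac{290827}{177195079698} - \frac{1288217}{35519} = - \frac{228265724313202679}{6293792035793262}$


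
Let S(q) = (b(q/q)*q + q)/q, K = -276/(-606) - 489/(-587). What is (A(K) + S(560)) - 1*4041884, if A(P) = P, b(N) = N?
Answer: -239630981743/59287 ≈ -4.0419e+6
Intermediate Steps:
K = 76391/59287 (K = -276*(-1/606) - 489*(-1/587) = 46/101 + 489/587 = 76391/59287 ≈ 1.2885)
S(q) = 2 (S(q) = ((q/q)*q + q)/q = (1*q + q)/q = (q + q)/q = (2*q)/q = 2)
(A(K) + S(560)) - 1*4041884 = (76391/59287 + 2) - 1*4041884 = 194965/59287 - 4041884 = -239630981743/59287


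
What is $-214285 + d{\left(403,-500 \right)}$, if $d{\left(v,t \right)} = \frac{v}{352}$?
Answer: $- \frac{75427917}{352} \approx -2.1428 \cdot 10^{5}$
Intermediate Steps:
$d{\left(v,t \right)} = \frac{v}{352}$ ($d{\left(v,t \right)} = v \frac{1}{352} = \frac{v}{352}$)
$-214285 + d{\left(403,-500 \right)} = -214285 + \frac{1}{352} \cdot 403 = -214285 + \frac{403}{352} = - \frac{75427917}{352}$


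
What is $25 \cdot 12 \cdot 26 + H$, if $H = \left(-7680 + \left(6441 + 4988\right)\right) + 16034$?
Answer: $27583$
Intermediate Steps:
$H = 19783$ ($H = \left(-7680 + 11429\right) + 16034 = 3749 + 16034 = 19783$)
$25 \cdot 12 \cdot 26 + H = 25 \cdot 12 \cdot 26 + 19783 = 300 \cdot 26 + 19783 = 7800 + 19783 = 27583$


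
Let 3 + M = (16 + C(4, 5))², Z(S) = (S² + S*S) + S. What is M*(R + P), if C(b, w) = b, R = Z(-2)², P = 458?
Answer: 196118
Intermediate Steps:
Z(S) = S + 2*S² (Z(S) = (S² + S²) + S = 2*S² + S = S + 2*S²)
R = 36 (R = (-2*(1 + 2*(-2)))² = (-2*(1 - 4))² = (-2*(-3))² = 6² = 36)
M = 397 (M = -3 + (16 + 4)² = -3 + 20² = -3 + 400 = 397)
M*(R + P) = 397*(36 + 458) = 397*494 = 196118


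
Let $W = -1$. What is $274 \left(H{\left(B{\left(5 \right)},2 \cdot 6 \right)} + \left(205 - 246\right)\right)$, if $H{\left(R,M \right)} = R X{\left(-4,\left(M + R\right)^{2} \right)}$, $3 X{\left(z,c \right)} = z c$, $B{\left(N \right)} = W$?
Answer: $\frac{98914}{3} \approx 32971.0$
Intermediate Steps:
$B{\left(N \right)} = -1$
$X{\left(z,c \right)} = \frac{c z}{3}$ ($X{\left(z,c \right)} = \frac{z c}{3} = \frac{c z}{3}$)
$H{\left(R,M \right)} = - \frac{4 R \left(M + R\right)^{2}}{3}$ ($H{\left(R,M \right)} = R \frac{1}{3} \left(M + R\right)^{2} \left(-4\right) = R \left(- \frac{4 \left(M + R\right)^{2}}{3}\right) = - \frac{4 R \left(M + R\right)^{2}}{3}$)
$274 \left(H{\left(B{\left(5 \right)},2 \cdot 6 \right)} + \left(205 - 246\right)\right) = 274 \left(\left(- \frac{4}{3}\right) \left(-1\right) \left(2 \cdot 6 - 1\right)^{2} + \left(205 - 246\right)\right) = 274 \left(\left(- \frac{4}{3}\right) \left(-1\right) \left(12 - 1\right)^{2} + \left(205 - 246\right)\right) = 274 \left(\left(- \frac{4}{3}\right) \left(-1\right) 11^{2} - 41\right) = 274 \left(\left(- \frac{4}{3}\right) \left(-1\right) 121 - 41\right) = 274 \left(\frac{484}{3} - 41\right) = 274 \cdot \frac{361}{3} = \frac{98914}{3}$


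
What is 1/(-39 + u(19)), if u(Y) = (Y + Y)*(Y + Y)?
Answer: 1/1405 ≈ 0.00071174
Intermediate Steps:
u(Y) = 4*Y² (u(Y) = (2*Y)*(2*Y) = 4*Y²)
1/(-39 + u(19)) = 1/(-39 + 4*19²) = 1/(-39 + 4*361) = 1/(-39 + 1444) = 1/1405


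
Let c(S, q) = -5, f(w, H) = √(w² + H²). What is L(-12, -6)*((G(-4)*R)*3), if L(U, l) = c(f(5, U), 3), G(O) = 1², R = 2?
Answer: -30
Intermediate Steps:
G(O) = 1
f(w, H) = √(H² + w²)
L(U, l) = -5
L(-12, -6)*((G(-4)*R)*3) = -5*1*2*3 = -10*3 = -5*6 = -30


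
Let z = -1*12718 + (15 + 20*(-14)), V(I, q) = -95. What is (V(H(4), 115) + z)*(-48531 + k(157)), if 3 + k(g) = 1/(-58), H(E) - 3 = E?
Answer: 18407108447/29 ≈ 6.3473e+8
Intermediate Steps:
H(E) = 3 + E
k(g) = -175/58 (k(g) = -3 + 1/(-58) = -3 - 1/58 = -175/58)
z = -12983 (z = -12718 + (15 - 280) = -12718 - 265 = -12983)
(V(H(4), 115) + z)*(-48531 + k(157)) = (-95 - 12983)*(-48531 - 175/58) = -13078*(-2814973/58) = 18407108447/29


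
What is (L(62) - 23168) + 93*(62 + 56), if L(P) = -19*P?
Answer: -13372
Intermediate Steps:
(L(62) - 23168) + 93*(62 + 56) = (-19*62 - 23168) + 93*(62 + 56) = (-1178 - 23168) + 93*118 = -24346 + 10974 = -13372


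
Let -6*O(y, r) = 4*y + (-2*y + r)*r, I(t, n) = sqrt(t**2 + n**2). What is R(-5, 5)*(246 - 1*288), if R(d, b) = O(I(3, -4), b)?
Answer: -35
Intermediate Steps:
I(t, n) = sqrt(n**2 + t**2)
O(y, r) = -2*y/3 - r*(r - 2*y)/6 (O(y, r) = -(4*y + (-2*y + r)*r)/6 = -(4*y + (r - 2*y)*r)/6 = -(4*y + r*(r - 2*y))/6 = -2*y/3 - r*(r - 2*y)/6)
R(d, b) = -10/3 - b**2/6 + 5*b/3 (R(d, b) = -2*sqrt((-4)**2 + 3**2)/3 - b**2/6 + b*sqrt((-4)**2 + 3**2)/3 = -2*sqrt(16 + 9)/3 - b**2/6 + b*sqrt(16 + 9)/3 = -2*sqrt(25)/3 - b**2/6 + b*sqrt(25)/3 = -2/3*5 - b**2/6 + (1/3)*b*5 = -10/3 - b**2/6 + 5*b/3)
R(-5, 5)*(246 - 1*288) = (-10/3 - 1/6*5**2 + (5/3)*5)*(246 - 1*288) = (-10/3 - 1/6*25 + 25/3)*(246 - 288) = (-10/3 - 25/6 + 25/3)*(-42) = (5/6)*(-42) = -35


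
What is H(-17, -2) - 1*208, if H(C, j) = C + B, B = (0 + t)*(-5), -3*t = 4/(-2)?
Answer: -685/3 ≈ -228.33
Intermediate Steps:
t = 2/3 (t = -4/(3*(-2)) = -4*(-1)/(3*2) = -1/3*(-2) = 2/3 ≈ 0.66667)
B = -10/3 (B = (0 + 2/3)*(-5) = (2/3)*(-5) = -10/3 ≈ -3.3333)
H(C, j) = -10/3 + C (H(C, j) = C - 10/3 = -10/3 + C)
H(-17, -2) - 1*208 = (-10/3 - 17) - 1*208 = -61/3 - 208 = -685/3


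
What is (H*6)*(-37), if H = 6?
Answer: -1332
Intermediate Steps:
(H*6)*(-37) = (6*6)*(-37) = 36*(-37) = -1332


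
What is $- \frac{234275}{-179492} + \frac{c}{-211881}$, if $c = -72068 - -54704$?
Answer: $\frac{17585040121}{12676981484} \approx 1.3872$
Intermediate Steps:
$c = -17364$ ($c = -72068 + 54704 = -17364$)
$- \frac{234275}{-179492} + \frac{c}{-211881} = - \frac{234275}{-179492} - \frac{17364}{-211881} = \left(-234275\right) \left(- \frac{1}{179492}\right) - - \frac{5788}{70627} = \frac{234275}{179492} + \frac{5788}{70627} = \frac{17585040121}{12676981484}$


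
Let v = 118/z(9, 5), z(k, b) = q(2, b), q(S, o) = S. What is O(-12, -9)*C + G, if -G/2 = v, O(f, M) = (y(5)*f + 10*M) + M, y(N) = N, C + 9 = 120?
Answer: -17767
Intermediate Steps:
C = 111 (C = -9 + 120 = 111)
z(k, b) = 2
O(f, M) = 5*f + 11*M (O(f, M) = (5*f + 10*M) + M = 5*f + 11*M)
v = 59 (v = 118/2 = 118*(½) = 59)
G = -118 (G = -2*59 = -118)
O(-12, -9)*C + G = (5*(-12) + 11*(-9))*111 - 118 = (-60 - 99)*111 - 118 = -159*111 - 118 = -17649 - 118 = -17767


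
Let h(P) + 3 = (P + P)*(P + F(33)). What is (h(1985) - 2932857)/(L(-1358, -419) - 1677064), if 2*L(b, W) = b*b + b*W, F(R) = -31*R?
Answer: -886280/470481 ≈ -1.8838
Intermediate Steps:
h(P) = -3 + 2*P*(-1023 + P) (h(P) = -3 + (P + P)*(P - 31*33) = -3 + (2*P)*(P - 1023) = -3 + (2*P)*(-1023 + P) = -3 + 2*P*(-1023 + P))
L(b, W) = b²/2 + W*b/2 (L(b, W) = (b*b + b*W)/2 = (b² + W*b)/2 = b²/2 + W*b/2)
(h(1985) - 2932857)/(L(-1358, -419) - 1677064) = ((-3 - 2046*1985 + 2*1985²) - 2932857)/((½)*(-1358)*(-419 - 1358) - 1677064) = ((-3 - 4061310 + 2*3940225) - 2932857)/((½)*(-1358)*(-1777) - 1677064) = ((-3 - 4061310 + 7880450) - 2932857)/(1206583 - 1677064) = (3819137 - 2932857)/(-470481) = 886280*(-1/470481) = -886280/470481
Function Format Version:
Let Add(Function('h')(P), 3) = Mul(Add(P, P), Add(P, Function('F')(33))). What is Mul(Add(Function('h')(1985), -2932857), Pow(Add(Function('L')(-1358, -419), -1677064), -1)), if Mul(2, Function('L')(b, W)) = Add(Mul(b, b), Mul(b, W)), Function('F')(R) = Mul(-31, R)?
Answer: Rational(-886280, 470481) ≈ -1.8838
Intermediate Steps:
Function('h')(P) = Add(-3, Mul(2, P, Add(-1023, P))) (Function('h')(P) = Add(-3, Mul(Add(P, P), Add(P, Mul(-31, 33)))) = Add(-3, Mul(Mul(2, P), Add(P, -1023))) = Add(-3, Mul(Mul(2, P), Add(-1023, P))) = Add(-3, Mul(2, P, Add(-1023, P))))
Function('L')(b, W) = Add(Mul(Rational(1, 2), Pow(b, 2)), Mul(Rational(1, 2), W, b)) (Function('L')(b, W) = Mul(Rational(1, 2), Add(Mul(b, b), Mul(b, W))) = Mul(Rational(1, 2), Add(Pow(b, 2), Mul(W, b))) = Add(Mul(Rational(1, 2), Pow(b, 2)), Mul(Rational(1, 2), W, b)))
Mul(Add(Function('h')(1985), -2932857), Pow(Add(Function('L')(-1358, -419), -1677064), -1)) = Mul(Add(Add(-3, Mul(-2046, 1985), Mul(2, Pow(1985, 2))), -2932857), Pow(Add(Mul(Rational(1, 2), -1358, Add(-419, -1358)), -1677064), -1)) = Mul(Add(Add(-3, -4061310, Mul(2, 3940225)), -2932857), Pow(Add(Mul(Rational(1, 2), -1358, -1777), -1677064), -1)) = Mul(Add(Add(-3, -4061310, 7880450), -2932857), Pow(Add(1206583, -1677064), -1)) = Mul(Add(3819137, -2932857), Pow(-470481, -1)) = Mul(886280, Rational(-1, 470481)) = Rational(-886280, 470481)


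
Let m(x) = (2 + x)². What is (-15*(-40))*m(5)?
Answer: 29400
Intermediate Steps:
(-15*(-40))*m(5) = (-15*(-40))*(2 + 5)² = 600*7² = 600*49 = 29400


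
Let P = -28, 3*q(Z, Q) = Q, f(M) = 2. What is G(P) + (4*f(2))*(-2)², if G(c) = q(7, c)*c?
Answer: 880/3 ≈ 293.33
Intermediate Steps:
q(Z, Q) = Q/3
G(c) = c²/3 (G(c) = (c/3)*c = c²/3)
G(P) + (4*f(2))*(-2)² = (⅓)*(-28)² + (4*2)*(-2)² = (⅓)*784 + 8*4 = 784/3 + 32 = 880/3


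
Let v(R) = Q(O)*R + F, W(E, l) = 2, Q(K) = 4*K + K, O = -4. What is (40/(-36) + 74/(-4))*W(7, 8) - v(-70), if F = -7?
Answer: -12890/9 ≈ -1432.2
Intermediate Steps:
Q(K) = 5*K
v(R) = -7 - 20*R (v(R) = (5*(-4))*R - 7 = -20*R - 7 = -7 - 20*R)
(40/(-36) + 74/(-4))*W(7, 8) - v(-70) = (40/(-36) + 74/(-4))*2 - (-7 - 20*(-70)) = (40*(-1/36) + 74*(-¼))*2 - (-7 + 1400) = (-10/9 - 37/2)*2 - 1*1393 = -353/18*2 - 1393 = -353/9 - 1393 = -12890/9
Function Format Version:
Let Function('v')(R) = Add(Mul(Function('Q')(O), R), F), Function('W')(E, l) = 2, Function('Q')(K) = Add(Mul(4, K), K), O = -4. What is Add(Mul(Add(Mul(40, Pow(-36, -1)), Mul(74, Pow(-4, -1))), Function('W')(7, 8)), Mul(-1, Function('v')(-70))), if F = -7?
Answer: Rational(-12890, 9) ≈ -1432.2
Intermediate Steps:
Function('Q')(K) = Mul(5, K)
Function('v')(R) = Add(-7, Mul(-20, R)) (Function('v')(R) = Add(Mul(Mul(5, -4), R), -7) = Add(Mul(-20, R), -7) = Add(-7, Mul(-20, R)))
Add(Mul(Add(Mul(40, Pow(-36, -1)), Mul(74, Pow(-4, -1))), Function('W')(7, 8)), Mul(-1, Function('v')(-70))) = Add(Mul(Add(Mul(40, Pow(-36, -1)), Mul(74, Pow(-4, -1))), 2), Mul(-1, Add(-7, Mul(-20, -70)))) = Add(Mul(Add(Mul(40, Rational(-1, 36)), Mul(74, Rational(-1, 4))), 2), Mul(-1, Add(-7, 1400))) = Add(Mul(Add(Rational(-10, 9), Rational(-37, 2)), 2), Mul(-1, 1393)) = Add(Mul(Rational(-353, 18), 2), -1393) = Add(Rational(-353, 9), -1393) = Rational(-12890, 9)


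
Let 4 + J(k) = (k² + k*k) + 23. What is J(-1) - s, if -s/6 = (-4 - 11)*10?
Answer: -879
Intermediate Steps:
s = 900 (s = -6*(-4 - 11)*10 = -(-90)*10 = -6*(-150) = 900)
J(k) = 19 + 2*k² (J(k) = -4 + ((k² + k*k) + 23) = -4 + ((k² + k²) + 23) = -4 + (2*k² + 23) = -4 + (23 + 2*k²) = 19 + 2*k²)
J(-1) - s = (19 + 2*(-1)²) - 1*900 = (19 + 2*1) - 900 = (19 + 2) - 900 = 21 - 900 = -879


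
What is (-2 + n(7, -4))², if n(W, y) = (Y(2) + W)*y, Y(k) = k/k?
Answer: 1156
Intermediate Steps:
Y(k) = 1
n(W, y) = y*(1 + W) (n(W, y) = (1 + W)*y = y*(1 + W))
(-2 + n(7, -4))² = (-2 - 4*(1 + 7))² = (-2 - 4*8)² = (-2 - 32)² = (-34)² = 1156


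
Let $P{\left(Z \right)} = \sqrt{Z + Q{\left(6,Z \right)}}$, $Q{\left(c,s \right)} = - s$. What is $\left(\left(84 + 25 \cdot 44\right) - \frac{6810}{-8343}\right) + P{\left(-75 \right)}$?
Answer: $\frac{3294974}{2781} \approx 1184.8$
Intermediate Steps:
$P{\left(Z \right)} = 0$ ($P{\left(Z \right)} = \sqrt{Z - Z} = \sqrt{0} = 0$)
$\left(\left(84 + 25 \cdot 44\right) - \frac{6810}{-8343}\right) + P{\left(-75 \right)} = \left(\left(84 + 25 \cdot 44\right) - \frac{6810}{-8343}\right) + 0 = \left(\left(84 + 1100\right) - - \frac{2270}{2781}\right) + 0 = \left(1184 + \frac{2270}{2781}\right) + 0 = \frac{3294974}{2781} + 0 = \frac{3294974}{2781}$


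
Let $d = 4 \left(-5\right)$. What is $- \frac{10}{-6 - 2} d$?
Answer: $-25$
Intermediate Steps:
$d = -20$
$- \frac{10}{-6 - 2} d = - \frac{10}{-6 - 2} \left(-20\right) = - \frac{10}{-8} \left(-20\right) = \left(-10\right) \left(- \frac{1}{8}\right) \left(-20\right) = \frac{5}{4} \left(-20\right) = -25$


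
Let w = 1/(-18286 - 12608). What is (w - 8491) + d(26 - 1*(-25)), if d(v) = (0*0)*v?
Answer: -262320955/30894 ≈ -8491.0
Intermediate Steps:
d(v) = 0 (d(v) = 0*v = 0)
w = -1/30894 (w = 1/(-30894) = -1/30894 ≈ -3.2369e-5)
(w - 8491) + d(26 - 1*(-25)) = (-1/30894 - 8491) + 0 = -262320955/30894 + 0 = -262320955/30894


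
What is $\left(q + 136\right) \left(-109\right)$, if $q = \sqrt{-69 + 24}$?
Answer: $-14824 - 327 i \sqrt{5} \approx -14824.0 - 731.19 i$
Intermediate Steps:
$q = 3 i \sqrt{5}$ ($q = \sqrt{-45} = 3 i \sqrt{5} \approx 6.7082 i$)
$\left(q + 136\right) \left(-109\right) = \left(3 i \sqrt{5} + 136\right) \left(-109\right) = \left(136 + 3 i \sqrt{5}\right) \left(-109\right) = -14824 - 327 i \sqrt{5}$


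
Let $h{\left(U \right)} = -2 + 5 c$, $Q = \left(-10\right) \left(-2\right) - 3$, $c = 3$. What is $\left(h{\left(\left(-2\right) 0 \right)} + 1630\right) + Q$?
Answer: $1660$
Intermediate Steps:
$Q = 17$ ($Q = 20 - 3 = 17$)
$h{\left(U \right)} = 13$ ($h{\left(U \right)} = -2 + 5 \cdot 3 = -2 + 15 = 13$)
$\left(h{\left(\left(-2\right) 0 \right)} + 1630\right) + Q = \left(13 + 1630\right) + 17 = 1643 + 17 = 1660$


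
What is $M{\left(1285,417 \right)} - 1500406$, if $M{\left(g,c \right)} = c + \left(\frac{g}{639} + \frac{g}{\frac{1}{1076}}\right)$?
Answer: $- \frac{74971946}{639} \approx -1.1733 \cdot 10^{5}$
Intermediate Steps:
$M{\left(g,c \right)} = c + \frac{687565 g}{639}$ ($M{\left(g,c \right)} = c + \left(g \frac{1}{639} + g \frac{1}{\frac{1}{1076}}\right) = c + \left(\frac{g}{639} + g 1076\right) = c + \left(\frac{g}{639} + 1076 g\right) = c + \frac{687565 g}{639}$)
$M{\left(1285,417 \right)} - 1500406 = \left(417 + \frac{687565}{639} \cdot 1285\right) - 1500406 = \left(417 + \frac{883521025}{639}\right) - 1500406 = \frac{883787488}{639} - 1500406 = - \frac{74971946}{639}$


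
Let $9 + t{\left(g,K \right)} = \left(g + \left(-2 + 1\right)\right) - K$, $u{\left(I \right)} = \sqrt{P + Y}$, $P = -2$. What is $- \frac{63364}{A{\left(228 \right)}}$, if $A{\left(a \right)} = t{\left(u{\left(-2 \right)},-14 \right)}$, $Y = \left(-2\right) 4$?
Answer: $- \frac{126728}{13} + \frac{31682 i \sqrt{10}}{13} \approx -9748.3 + 7706.7 i$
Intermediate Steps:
$Y = -8$
$u{\left(I \right)} = i \sqrt{10}$ ($u{\left(I \right)} = \sqrt{-2 - 8} = \sqrt{-10} = i \sqrt{10}$)
$t{\left(g,K \right)} = -10 + g - K$ ($t{\left(g,K \right)} = -9 - \left(1 + K - g\right) = -10 + g - K$)
$A{\left(a \right)} = 4 + i \sqrt{10}$ ($A{\left(a \right)} = -10 + i \sqrt{10} - -14 = -10 + i \sqrt{10} + 14 = 4 + i \sqrt{10}$)
$- \frac{63364}{A{\left(228 \right)}} = - \frac{63364}{4 + i \sqrt{10}}$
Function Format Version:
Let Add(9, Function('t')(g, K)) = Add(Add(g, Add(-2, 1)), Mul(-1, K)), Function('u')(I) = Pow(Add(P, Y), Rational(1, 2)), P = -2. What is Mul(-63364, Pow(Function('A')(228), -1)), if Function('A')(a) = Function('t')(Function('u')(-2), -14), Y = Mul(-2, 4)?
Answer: Add(Rational(-126728, 13), Mul(Rational(31682, 13), I, Pow(10, Rational(1, 2)))) ≈ Add(-9748.3, Mul(7706.7, I))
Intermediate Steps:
Y = -8
Function('u')(I) = Mul(I, Pow(10, Rational(1, 2))) (Function('u')(I) = Pow(Add(-2, -8), Rational(1, 2)) = Pow(-10, Rational(1, 2)) = Mul(I, Pow(10, Rational(1, 2))))
Function('t')(g, K) = Add(-10, g, Mul(-1, K)) (Function('t')(g, K) = Add(-9, Add(Add(g, Add(-2, 1)), Mul(-1, K))) = Add(-9, Add(Add(g, -1), Mul(-1, K))) = Add(-9, Add(Add(-1, g), Mul(-1, K))) = Add(-9, Add(-1, g, Mul(-1, K))) = Add(-10, g, Mul(-1, K)))
Function('A')(a) = Add(4, Mul(I, Pow(10, Rational(1, 2)))) (Function('A')(a) = Add(-10, Mul(I, Pow(10, Rational(1, 2))), Mul(-1, -14)) = Add(-10, Mul(I, Pow(10, Rational(1, 2))), 14) = Add(4, Mul(I, Pow(10, Rational(1, 2)))))
Mul(-63364, Pow(Function('A')(228), -1)) = Mul(-63364, Pow(Add(4, Mul(I, Pow(10, Rational(1, 2)))), -1))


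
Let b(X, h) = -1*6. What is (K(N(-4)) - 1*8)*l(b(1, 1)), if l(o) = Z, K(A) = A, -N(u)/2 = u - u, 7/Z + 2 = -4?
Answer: 28/3 ≈ 9.3333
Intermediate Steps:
Z = -7/6 (Z = 7/(-2 - 4) = 7/(-6) = 7*(-⅙) = -7/6 ≈ -1.1667)
b(X, h) = -6
N(u) = 0 (N(u) = -2*(u - u) = -2*0 = 0)
l(o) = -7/6
(K(N(-4)) - 1*8)*l(b(1, 1)) = (0 - 1*8)*(-7/6) = (0 - 8)*(-7/6) = -8*(-7/6) = 28/3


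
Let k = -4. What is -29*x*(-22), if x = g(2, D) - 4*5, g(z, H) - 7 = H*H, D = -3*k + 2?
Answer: 116754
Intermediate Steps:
D = 14 (D = -3*(-4) + 2 = 12 + 2 = 14)
g(z, H) = 7 + H² (g(z, H) = 7 + H*H = 7 + H²)
x = 183 (x = (7 + 14²) - 4*5 = (7 + 196) - 20 = 203 - 20 = 183)
-29*x*(-22) = -29*183*(-22) = -5307*(-22) = 116754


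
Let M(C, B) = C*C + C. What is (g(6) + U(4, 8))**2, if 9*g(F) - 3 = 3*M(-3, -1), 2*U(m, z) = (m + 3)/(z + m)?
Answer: 441/64 ≈ 6.8906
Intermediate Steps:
M(C, B) = C + C**2 (M(C, B) = C**2 + C = C + C**2)
U(m, z) = (3 + m)/(2*(m + z)) (U(m, z) = ((m + 3)/(z + m))/2 = ((3 + m)/(m + z))/2 = (3 + m)/(2*(m + z)))
g(F) = 7/3 (g(F) = 1/3 + (3*(-3*(1 - 3)))/9 = 1/3 + (3*(-3*(-2)))/9 = 1/3 + (3*6)/9 = 1/3 + (1/9)*18 = 1/3 + 2 = 7/3)
(g(6) + U(4, 8))**2 = (7/3 + (3 + 4)/(2*(4 + 8)))**2 = (7/3 + (1/2)*7/12)**2 = (7/3 + (1/2)*(1/12)*7)**2 = (7/3 + 7/24)**2 = (21/8)**2 = 441/64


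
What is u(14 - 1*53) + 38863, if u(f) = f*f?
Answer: 40384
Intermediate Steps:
u(f) = f**2
u(14 - 1*53) + 38863 = (14 - 1*53)**2 + 38863 = (14 - 53)**2 + 38863 = (-39)**2 + 38863 = 1521 + 38863 = 40384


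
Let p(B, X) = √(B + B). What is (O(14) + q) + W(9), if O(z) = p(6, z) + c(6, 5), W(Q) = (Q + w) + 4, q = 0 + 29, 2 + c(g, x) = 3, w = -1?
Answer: 42 + 2*√3 ≈ 45.464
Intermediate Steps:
c(g, x) = 1 (c(g, x) = -2 + 3 = 1)
q = 29
p(B, X) = √2*√B (p(B, X) = √(2*B) = √2*√B)
W(Q) = 3 + Q (W(Q) = (Q - 1) + 4 = (-1 + Q) + 4 = 3 + Q)
O(z) = 1 + 2*√3 (O(z) = √2*√6 + 1 = 2*√3 + 1 = 1 + 2*√3)
(O(14) + q) + W(9) = ((1 + 2*√3) + 29) + (3 + 9) = (30 + 2*√3) + 12 = 42 + 2*√3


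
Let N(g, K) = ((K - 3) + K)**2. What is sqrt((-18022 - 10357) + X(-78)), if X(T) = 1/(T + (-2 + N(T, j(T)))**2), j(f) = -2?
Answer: 16*I*sqrt(503412523)/2131 ≈ 168.46*I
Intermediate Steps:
N(g, K) = (-3 + 2*K)**2 (N(g, K) = ((-3 + K) + K)**2 = (-3 + 2*K)**2)
X(T) = 1/(2209 + T) (X(T) = 1/(T + (-2 + (-3 + 2*(-2))**2)**2) = 1/(T + (-2 + (-3 - 4)**2)**2) = 1/(T + (-2 + (-7)**2)**2) = 1/(T + (-2 + 49)**2) = 1/(T + 47**2) = 1/(T + 2209) = 1/(2209 + T))
sqrt((-18022 - 10357) + X(-78)) = sqrt((-18022 - 10357) + 1/(2209 - 78)) = sqrt(-28379 + 1/2131) = sqrt(-60475648/2131) = 16*I*sqrt(503412523)/2131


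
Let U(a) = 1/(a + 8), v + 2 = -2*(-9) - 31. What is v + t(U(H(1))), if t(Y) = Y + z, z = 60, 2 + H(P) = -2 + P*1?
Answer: 226/5 ≈ 45.200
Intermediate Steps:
v = -15 (v = -2 + (-2*(-9) - 31) = -2 + (18 - 31) = -2 - 13 = -15)
H(P) = -4 + P (H(P) = -2 + (-2 + P*1) = -2 + (-2 + P) = -4 + P)
U(a) = 1/(8 + a)
t(Y) = 60 + Y (t(Y) = Y + 60 = 60 + Y)
v + t(U(H(1))) = -15 + (60 + 1/(8 + (-4 + 1))) = -15 + (60 + 1/(8 - 3)) = -15 + (60 + 1/5) = -15 + 301/5 = 226/5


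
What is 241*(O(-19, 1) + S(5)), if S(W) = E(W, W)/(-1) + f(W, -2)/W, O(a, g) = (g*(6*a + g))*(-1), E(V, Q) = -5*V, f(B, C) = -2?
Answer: 165808/5 ≈ 33162.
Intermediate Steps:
O(a, g) = -g*(g + 6*a) (O(a, g) = (g*(g + 6*a))*(-1) = -g*(g + 6*a))
S(W) = -2/W + 5*W (S(W) = -5*W/(-1) - 2/W = -5*W*(-1) - 2/W = 5*W - 2/W = -2/W + 5*W)
241*(O(-19, 1) + S(5)) = 241*(-1*1*(1 + 6*(-19)) + (-2/5 + 5*5)) = 241*(-1*1*(1 - 114) + (-2*1/5 + 25)) = 241*(-1*1*(-113) + (-2/5 + 25)) = 241*(113 + 123/5) = 241*(688/5) = 165808/5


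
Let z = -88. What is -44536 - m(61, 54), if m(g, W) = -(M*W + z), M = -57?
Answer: -47702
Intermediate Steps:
m(g, W) = 88 + 57*W (m(g, W) = -(-57*W - 88) = -(-88 - 57*W) = 88 + 57*W)
-44536 - m(61, 54) = -44536 - (88 + 57*54) = -44536 - (88 + 3078) = -44536 - 1*3166 = -44536 - 3166 = -47702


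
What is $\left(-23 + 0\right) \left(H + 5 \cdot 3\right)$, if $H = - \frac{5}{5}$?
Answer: $-322$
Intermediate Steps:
$H = -1$ ($H = \left(-5\right) \frac{1}{5} = -1$)
$\left(-23 + 0\right) \left(H + 5 \cdot 3\right) = \left(-23 + 0\right) \left(-1 + 5 \cdot 3\right) = - 23 \left(-1 + 15\right) = \left(-23\right) 14 = -322$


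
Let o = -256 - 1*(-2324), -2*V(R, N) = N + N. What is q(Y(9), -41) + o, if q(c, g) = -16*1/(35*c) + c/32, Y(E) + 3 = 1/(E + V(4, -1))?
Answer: 134341633/64960 ≈ 2068.1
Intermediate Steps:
V(R, N) = -N (V(R, N) = -(N + N)/2 = -N)
Y(E) = -3 + 1/(1 + E) (Y(E) = -3 + 1/(E - 1*(-1)) = -3 + 1/(E + 1) = -3 + 1/(1 + E))
o = 2068 (o = -256 + 2324 = 2068)
q(c, g) = -16/(35*c) + c/32 (q(c, g) = -16/(35*c) + c*(1/32) = -16/(35*c) + c/32)
q(Y(9), -41) + o = (-16*(1 + 9)/(-2 - 3*9)/35 + ((-2 - 3*9)/(1 + 9))/32) + 2068 = (-16*10/(-2 - 27)/35 + ((-2 - 27)/10)/32) + 2068 = (-16/(35*((1/10)*(-29))) + ((1/10)*(-29))/32) + 2068 = (-16/(35*(-29/10)) + (1/32)*(-29/10)) + 2068 = (-16/35*(-10/29) - 29/320) + 2068 = (32/203 - 29/320) + 2068 = 4353/64960 + 2068 = 134341633/64960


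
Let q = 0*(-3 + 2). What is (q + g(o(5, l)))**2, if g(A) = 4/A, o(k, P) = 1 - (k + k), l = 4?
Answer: 16/81 ≈ 0.19753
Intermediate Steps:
o(k, P) = 1 - 2*k
q = 0 (q = 0*(-1) = 0)
(q + g(o(5, l)))**2 = (0 + 4/(1 - 2*5))**2 = (0 + 4/(1 - 10))**2 = (0 + 4/(-9))**2 = (0 + 4*(-1/9))**2 = (0 - 4/9)**2 = (-4/9)**2 = 16/81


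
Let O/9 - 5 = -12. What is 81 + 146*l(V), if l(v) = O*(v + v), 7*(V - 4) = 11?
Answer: -102411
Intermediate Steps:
V = 39/7 (V = 4 + (⅐)*11 = 4 + 11/7 = 39/7 ≈ 5.5714)
O = -63 (O = 45 + 9*(-12) = 45 - 108 = -63)
l(v) = -126*v (l(v) = -63*(v + v) = -126*v)
81 + 146*l(V) = 81 + 146*(-126*39/7) = 81 + 146*(-702) = 81 - 102492 = -102411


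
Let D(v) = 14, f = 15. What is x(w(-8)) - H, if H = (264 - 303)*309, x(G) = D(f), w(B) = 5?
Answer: 12065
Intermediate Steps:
x(G) = 14
H = -12051 (H = -39*309 = -12051)
x(w(-8)) - H = 14 - 1*(-12051) = 14 + 12051 = 12065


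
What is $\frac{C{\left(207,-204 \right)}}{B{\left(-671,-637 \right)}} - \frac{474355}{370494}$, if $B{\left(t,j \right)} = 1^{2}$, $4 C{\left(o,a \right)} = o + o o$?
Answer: $\frac{3987523061}{370494} \approx 10763.0$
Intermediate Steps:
$C{\left(o,a \right)} = \frac{o}{4} + \frac{o^{2}}{4}$ ($C{\left(o,a \right)} = \frac{o + o o}{4} = \frac{o + o^{2}}{4} = \frac{o}{4} + \frac{o^{2}}{4}$)
$B{\left(t,j \right)} = 1$
$\frac{C{\left(207,-204 \right)}}{B{\left(-671,-637 \right)}} - \frac{474355}{370494} = \frac{\frac{1}{4} \cdot 207 \left(1 + 207\right)}{1} - \frac{474355}{370494} = \frac{1}{4} \cdot 207 \cdot 208 \cdot 1 - \frac{474355}{370494} = 10764 \cdot 1 - \frac{474355}{370494} = 10764 - \frac{474355}{370494} = \frac{3987523061}{370494}$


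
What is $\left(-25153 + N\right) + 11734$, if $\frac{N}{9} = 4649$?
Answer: $28422$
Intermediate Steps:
$N = 41841$ ($N = 9 \cdot 4649 = 41841$)
$\left(-25153 + N\right) + 11734 = \left(-25153 + 41841\right) + 11734 = 16688 + 11734 = 28422$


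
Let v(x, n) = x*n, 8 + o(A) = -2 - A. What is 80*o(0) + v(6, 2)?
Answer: -788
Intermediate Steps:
o(A) = -10 - A (o(A) = -8 + (-2 - A) = -10 - A)
v(x, n) = n*x
80*o(0) + v(6, 2) = 80*(-10 - 1*0) + 2*6 = 80*(-10 + 0) + 12 = 80*(-10) + 12 = -800 + 12 = -788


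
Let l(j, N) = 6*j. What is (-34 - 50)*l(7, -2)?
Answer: -3528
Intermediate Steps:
(-34 - 50)*l(7, -2) = (-34 - 50)*(6*7) = -84*42 = -3528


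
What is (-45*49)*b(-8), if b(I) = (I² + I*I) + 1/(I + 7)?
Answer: -280035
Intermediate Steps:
b(I) = 1/(7 + I) + 2*I² (b(I) = (I² + I²) + 1/(7 + I) = 2*I² + 1/(7 + I) = 1/(7 + I) + 2*I²)
(-45*49)*b(-8) = (-45*49)*((1 + 2*(-8)³ + 14*(-8)²)/(7 - 8)) = -2205*(1 + 2*(-512) + 14*64)/(-1) = -(-2205)*(1 - 1024 + 896) = -(-2205)*(-127) = -2205*127 = -280035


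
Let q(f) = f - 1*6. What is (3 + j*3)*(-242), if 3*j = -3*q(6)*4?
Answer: -726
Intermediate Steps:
q(f) = -6 + f (q(f) = f - 6 = -6 + f)
j = 0 (j = (-3*(-6 + 6)*4)/3 = (-3*0*4)/3 = (0*4)/3 = (1/3)*0 = 0)
(3 + j*3)*(-242) = (3 + 0*3)*(-242) = (3 + 0)*(-242) = 3*(-242) = -726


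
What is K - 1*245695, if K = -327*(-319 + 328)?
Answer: -248638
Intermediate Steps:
K = -2943 (K = -327*9 = -2943)
K - 1*245695 = -2943 - 1*245695 = -2943 - 245695 = -248638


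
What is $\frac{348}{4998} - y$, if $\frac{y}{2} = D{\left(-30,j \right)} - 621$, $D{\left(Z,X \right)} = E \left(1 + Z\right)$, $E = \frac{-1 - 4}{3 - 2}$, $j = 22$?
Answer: $\frac{793074}{833} \approx 952.07$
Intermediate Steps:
$E = -5$ ($E = - \frac{5}{1} = \left(-5\right) 1 = -5$)
$D{\left(Z,X \right)} = -5 - 5 Z$ ($D{\left(Z,X \right)} = - 5 \left(1 + Z\right) = -5 - 5 Z$)
$y = -952$ ($y = 2 \left(\left(-5 - -150\right) - 621\right) = 2 \left(\left(-5 + 150\right) - 621\right) = 2 \left(145 - 621\right) = 2 \left(-476\right) = -952$)
$\frac{348}{4998} - y = \frac{348}{4998} - -952 = 348 \cdot \frac{1}{4998} + 952 = \frac{58}{833} + 952 = \frac{793074}{833}$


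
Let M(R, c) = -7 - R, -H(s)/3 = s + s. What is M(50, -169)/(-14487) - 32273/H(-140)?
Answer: -155830357/4056360 ≈ -38.416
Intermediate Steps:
H(s) = -6*s (H(s) = -3*(s + s) = -6*s)
M(50, -169)/(-14487) - 32273/H(-140) = (-7 - 1*50)/(-14487) - 32273/((-6*(-140))) = (-7 - 50)*(-1/14487) - 32273/840 = -57*(-1/14487) - 32273*1/840 = 19/4829 - 32273/840 = -155830357/4056360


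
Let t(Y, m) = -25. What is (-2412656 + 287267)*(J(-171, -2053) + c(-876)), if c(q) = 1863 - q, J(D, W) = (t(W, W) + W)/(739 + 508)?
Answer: -7254919708995/1247 ≈ -5.8179e+9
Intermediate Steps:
J(D, W) = -25/1247 + W/1247 (J(D, W) = (-25 + W)/(739 + 508) = (-25 + W)/1247 = (-25 + W)*(1/1247) = -25/1247 + W/1247)
(-2412656 + 287267)*(J(-171, -2053) + c(-876)) = (-2412656 + 287267)*((-25/1247 + (1/1247)*(-2053)) + (1863 - 1*(-876))) = -2125389*((-25/1247 - 2053/1247) + (1863 + 876)) = -2125389*(-2078/1247 + 2739) = -2125389*3413455/1247 = -7254919708995/1247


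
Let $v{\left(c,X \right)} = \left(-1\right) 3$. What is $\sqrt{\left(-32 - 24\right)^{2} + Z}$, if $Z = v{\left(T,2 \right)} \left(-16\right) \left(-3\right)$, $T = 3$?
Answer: $4 \sqrt{187} \approx 54.699$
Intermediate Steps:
$v{\left(c,X \right)} = -3$
$Z = -144$ ($Z = \left(-3\right) \left(-16\right) \left(-3\right) = 48 \left(-3\right) = -144$)
$\sqrt{\left(-32 - 24\right)^{2} + Z} = \sqrt{\left(-32 - 24\right)^{2} - 144} = \sqrt{\left(-56\right)^{2} - 144} = \sqrt{3136 - 144} = \sqrt{2992} = 4 \sqrt{187}$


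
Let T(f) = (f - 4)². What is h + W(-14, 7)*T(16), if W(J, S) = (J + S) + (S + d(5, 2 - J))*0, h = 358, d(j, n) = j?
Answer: -650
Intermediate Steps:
W(J, S) = J + S (W(J, S) = (J + S) + (S + 5)*0 = (J + S) + (5 + S)*0 = (J + S) + 0 = J + S)
T(f) = (-4 + f)²
h + W(-14, 7)*T(16) = 358 + (-14 + 7)*(-4 + 16)² = 358 - 7*12² = 358 - 7*144 = 358 - 1008 = -650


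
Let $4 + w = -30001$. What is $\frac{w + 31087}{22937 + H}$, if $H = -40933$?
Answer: $- \frac{541}{8998} \approx -0.060124$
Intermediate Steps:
$w = -30005$ ($w = -4 - 30001 = -30005$)
$\frac{w + 31087}{22937 + H} = \frac{-30005 + 31087}{22937 - 40933} = \frac{1082}{-17996} = 1082 \left(- \frac{1}{17996}\right) = - \frac{541}{8998}$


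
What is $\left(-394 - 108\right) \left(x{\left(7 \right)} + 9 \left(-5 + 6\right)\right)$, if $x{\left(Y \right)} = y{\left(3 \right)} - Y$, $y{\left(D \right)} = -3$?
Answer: $502$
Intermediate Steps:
$x{\left(Y \right)} = -3 - Y$
$\left(-394 - 108\right) \left(x{\left(7 \right)} + 9 \left(-5 + 6\right)\right) = \left(-394 - 108\right) \left(\left(-3 - 7\right) + 9 \left(-5 + 6\right)\right) = - 502 \left(\left(-3 - 7\right) + 9 \cdot 1\right) = - 502 \left(-10 + 9\right) = \left(-502\right) \left(-1\right) = 502$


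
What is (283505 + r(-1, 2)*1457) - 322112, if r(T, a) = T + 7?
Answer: -29865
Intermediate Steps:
r(T, a) = 7 + T
(283505 + r(-1, 2)*1457) - 322112 = (283505 + (7 - 1)*1457) - 322112 = (283505 + 6*1457) - 322112 = (283505 + 8742) - 322112 = 292247 - 322112 = -29865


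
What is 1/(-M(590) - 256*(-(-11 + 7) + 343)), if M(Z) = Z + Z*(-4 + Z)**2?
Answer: -1/202693062 ≈ -4.9336e-9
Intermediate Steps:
1/(-M(590) - 256*(-(-11 + 7) + 343)) = 1/(-590*(1 + (-4 + 590)**2) - 256*(-(-11 + 7) + 343)) = 1/(-590*(1 + 586**2) - 256*(-1*(-4) + 343)) = 1/(-590*(1 + 343396) - 256*(4 + 343)) = 1/(-590*343397 - 256*347) = 1/(-1*202604230 - 88832) = 1/(-202604230 - 88832) = 1/(-202693062) = -1/202693062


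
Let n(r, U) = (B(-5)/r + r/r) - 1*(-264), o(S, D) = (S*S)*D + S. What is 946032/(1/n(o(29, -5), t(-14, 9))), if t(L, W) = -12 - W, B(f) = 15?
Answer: 7270157375/29 ≈ 2.5070e+8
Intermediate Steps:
o(S, D) = S + D*S² (o(S, D) = S²*D + S = D*S² + S = S + D*S²)
n(r, U) = 265 + 15/r (n(r, U) = (15/r + r/r) - 1*(-264) = (15/r + 1) + 264 = (1 + 15/r) + 264 = 265 + 15/r)
946032/(1/n(o(29, -5), t(-14, 9))) = 946032/(1/(265 + 15/((29*(1 - 5*29))))) = 946032/(1/(265 + 15/((29*(1 - 145))))) = 946032/(1/(265 + 15/((29*(-144))))) = 946032/(1/(265 + 15/(-4176))) = 946032/(1/(265 + 15*(-1/4176))) = 946032/(1/(265 - 5/1392)) = 946032/(1/(368875/1392)) = 946032/(1392/368875) = 946032*(368875/1392) = 7270157375/29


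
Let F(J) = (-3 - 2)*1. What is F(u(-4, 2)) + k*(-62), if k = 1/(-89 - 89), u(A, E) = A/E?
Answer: -414/89 ≈ -4.6517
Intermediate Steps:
F(J) = -5 (F(J) = -5*1 = -5)
k = -1/178 (k = 1/(-178) = -1/178 ≈ -0.0056180)
F(u(-4, 2)) + k*(-62) = -5 - 1/178*(-62) = -5 + 31/89 = -414/89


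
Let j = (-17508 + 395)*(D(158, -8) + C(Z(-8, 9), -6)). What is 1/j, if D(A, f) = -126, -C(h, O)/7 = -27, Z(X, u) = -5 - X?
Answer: -1/1078119 ≈ -9.2754e-7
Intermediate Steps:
C(h, O) = 189 (C(h, O) = -7*(-27) = 189)
j = -1078119 (j = (-17508 + 395)*(-126 + 189) = -17113*63 = -1078119)
1/j = 1/(-1078119) = -1/1078119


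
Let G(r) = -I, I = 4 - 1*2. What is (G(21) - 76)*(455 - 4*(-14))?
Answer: -39858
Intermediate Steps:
I = 2 (I = 4 - 2 = 2)
G(r) = -2 (G(r) = -1*2 = -2)
(G(21) - 76)*(455 - 4*(-14)) = (-2 - 76)*(455 - 4*(-14)) = -78*(455 + 56) = -78*511 = -39858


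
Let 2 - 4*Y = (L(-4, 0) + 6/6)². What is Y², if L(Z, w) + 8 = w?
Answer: 2209/16 ≈ 138.06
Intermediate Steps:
L(Z, w) = -8 + w
Y = -47/4 (Y = ½ - ((-8 + 0) + 6/6)²/4 = ½ - (-8 + 6*(⅙))²/4 = ½ - (-8 + 1)²/4 = ½ - ¼*(-7)² = ½ - ¼*49 = ½ - 49/4 = -47/4 ≈ -11.750)
Y² = (-47/4)² = 2209/16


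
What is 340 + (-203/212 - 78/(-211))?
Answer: 15182583/44732 ≈ 339.41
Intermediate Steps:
340 + (-203/212 - 78/(-211)) = 340 + (-203*1/212 - 78*(-1/211)) = 340 + (-203/212 + 78/211) = 340 - 26297/44732 = 15182583/44732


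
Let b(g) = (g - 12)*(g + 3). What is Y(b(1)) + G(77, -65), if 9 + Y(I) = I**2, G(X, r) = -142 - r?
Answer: 1850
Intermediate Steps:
b(g) = (-12 + g)*(3 + g)
Y(I) = -9 + I**2
Y(b(1)) + G(77, -65) = (-9 + (-36 + 1**2 - 9*1)**2) + (-142 - 1*(-65)) = (-9 + (-36 + 1 - 9)**2) + (-142 + 65) = (-9 + (-44)**2) - 77 = (-9 + 1936) - 77 = 1927 - 77 = 1850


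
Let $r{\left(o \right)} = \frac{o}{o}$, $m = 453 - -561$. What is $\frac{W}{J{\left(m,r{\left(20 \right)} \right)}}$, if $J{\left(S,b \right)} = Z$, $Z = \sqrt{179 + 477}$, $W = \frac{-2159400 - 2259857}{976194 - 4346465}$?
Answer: $\frac{4419257 \sqrt{41}}{552724444} \approx 0.051196$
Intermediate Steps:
$m = 1014$ ($m = 453 + 561 = 1014$)
$r{\left(o \right)} = 1$
$W = \frac{4419257}{3370271}$ ($W = - \frac{4419257}{-3370271} = \left(-4419257\right) \left(- \frac{1}{3370271}\right) = \frac{4419257}{3370271} \approx 1.3112$)
$Z = 4 \sqrt{41}$ ($Z = \sqrt{656} = 4 \sqrt{41} \approx 25.612$)
$J{\left(S,b \right)} = 4 \sqrt{41}$
$\frac{W}{J{\left(m,r{\left(20 \right)} \right)}} = \frac{4419257}{3370271 \cdot 4 \sqrt{41}} = \frac{4419257 \frac{\sqrt{41}}{164}}{3370271} = \frac{4419257 \sqrt{41}}{552724444}$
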